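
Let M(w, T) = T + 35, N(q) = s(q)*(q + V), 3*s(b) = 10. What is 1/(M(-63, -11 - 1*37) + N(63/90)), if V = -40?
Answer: -1/144 ≈ -0.0069444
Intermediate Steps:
s(b) = 10/3 (s(b) = (⅓)*10 = 10/3)
N(q) = -400/3 + 10*q/3 (N(q) = 10*(q - 40)/3 = 10*(-40 + q)/3 = -400/3 + 10*q/3)
M(w, T) = 35 + T
1/(M(-63, -11 - 1*37) + N(63/90)) = 1/((35 + (-11 - 1*37)) + (-400/3 + 10*(63/90)/3)) = 1/((35 + (-11 - 37)) + (-400/3 + 10*(63*(1/90))/3)) = 1/((35 - 48) + (-400/3 + (10/3)*(7/10))) = 1/(-13 + (-400/3 + 7/3)) = 1/(-13 - 131) = 1/(-144) = -1/144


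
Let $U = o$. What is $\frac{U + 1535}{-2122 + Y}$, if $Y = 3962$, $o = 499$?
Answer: $\frac{1017}{920} \approx 1.1054$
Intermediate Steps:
$U = 499$
$\frac{U + 1535}{-2122 + Y} = \frac{499 + 1535}{-2122 + 3962} = \frac{2034}{1840} = 2034 \cdot \frac{1}{1840} = \frac{1017}{920}$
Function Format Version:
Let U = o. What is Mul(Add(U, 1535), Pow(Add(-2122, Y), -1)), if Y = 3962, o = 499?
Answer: Rational(1017, 920) ≈ 1.1054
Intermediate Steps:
U = 499
Mul(Add(U, 1535), Pow(Add(-2122, Y), -1)) = Mul(Add(499, 1535), Pow(Add(-2122, 3962), -1)) = Mul(2034, Pow(1840, -1)) = Mul(2034, Rational(1, 1840)) = Rational(1017, 920)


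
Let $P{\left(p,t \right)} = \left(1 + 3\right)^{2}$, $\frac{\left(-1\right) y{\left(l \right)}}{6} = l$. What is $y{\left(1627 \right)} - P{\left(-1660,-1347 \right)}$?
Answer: $-9778$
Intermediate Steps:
$y{\left(l \right)} = - 6 l$
$P{\left(p,t \right)} = 16$ ($P{\left(p,t \right)} = 4^{2} = 16$)
$y{\left(1627 \right)} - P{\left(-1660,-1347 \right)} = \left(-6\right) 1627 - 16 = -9762 - 16 = -9778$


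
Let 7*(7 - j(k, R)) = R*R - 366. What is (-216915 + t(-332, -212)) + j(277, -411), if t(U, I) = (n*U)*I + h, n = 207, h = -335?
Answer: 100297160/7 ≈ 1.4328e+7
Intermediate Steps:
j(k, R) = 415/7 - R²/7 (j(k, R) = 7 - (R*R - 366)/7 = 7 - (R² - 366)/7 = 7 - (-366 + R²)/7 = 7 + (366/7 - R²/7) = 415/7 - R²/7)
t(U, I) = -335 + 207*I*U (t(U, I) = (207*U)*I - 335 = 207*I*U - 335 = -335 + 207*I*U)
(-216915 + t(-332, -212)) + j(277, -411) = (-216915 + (-335 + 207*(-212)*(-332))) + (415/7 - ⅐*(-411)²) = (-216915 + (-335 + 14569488)) + (415/7 - ⅐*168921) = (-216915 + 14569153) + (415/7 - 168921/7) = 14352238 - 168506/7 = 100297160/7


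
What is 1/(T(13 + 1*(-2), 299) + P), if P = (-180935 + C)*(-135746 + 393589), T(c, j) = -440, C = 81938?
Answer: -1/25525683911 ≈ -3.9176e-11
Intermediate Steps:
P = -25525683471 (P = (-180935 + 81938)*(-135746 + 393589) = -98997*257843 = -25525683471)
1/(T(13 + 1*(-2), 299) + P) = 1/(-440 - 25525683471) = 1/(-25525683911) = -1/25525683911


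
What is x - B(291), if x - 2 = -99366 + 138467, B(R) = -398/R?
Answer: 11379371/291 ≈ 39104.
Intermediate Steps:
x = 39103 (x = 2 + (-99366 + 138467) = 2 + 39101 = 39103)
x - B(291) = 39103 - (-398)/291 = 39103 - 1*(-398/291) = 39103 + 398/291 = 11379371/291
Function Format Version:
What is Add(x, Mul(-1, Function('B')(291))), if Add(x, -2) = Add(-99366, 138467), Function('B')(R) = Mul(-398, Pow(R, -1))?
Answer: Rational(11379371, 291) ≈ 39104.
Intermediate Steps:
x = 39103 (x = Add(2, Add(-99366, 138467)) = Add(2, 39101) = 39103)
Add(x, Mul(-1, Function('B')(291))) = Add(39103, Mul(-1, Mul(-398, Pow(291, -1)))) = Add(39103, Mul(-1, Mul(-398, Rational(1, 291)))) = Add(39103, Mul(-1, Rational(-398, 291))) = Add(39103, Rational(398, 291)) = Rational(11379371, 291)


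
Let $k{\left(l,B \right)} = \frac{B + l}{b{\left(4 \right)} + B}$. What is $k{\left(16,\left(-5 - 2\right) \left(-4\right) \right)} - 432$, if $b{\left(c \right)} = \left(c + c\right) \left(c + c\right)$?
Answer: $- \frac{9925}{23} \approx -431.52$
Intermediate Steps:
$b{\left(c \right)} = 4 c^{2}$ ($b{\left(c \right)} = 2 c 2 c = 4 c^{2}$)
$k{\left(l,B \right)} = \frac{B + l}{64 + B}$ ($k{\left(l,B \right)} = \frac{B + l}{4 \cdot 4^{2} + B} = \frac{B + l}{4 \cdot 16 + B} = \frac{B + l}{64 + B}$)
$k{\left(16,\left(-5 - 2\right) \left(-4\right) \right)} - 432 = \frac{\left(-5 - 2\right) \left(-4\right) + 16}{64 + \left(-5 - 2\right) \left(-4\right)} - 432 = \frac{\left(-7\right) \left(-4\right) + 16}{64 - -28} - 432 = \frac{28 + 16}{64 + 28} - 432 = \frac{1}{92} \cdot 44 - 432 = \frac{11}{23} - 432 = - \frac{9925}{23}$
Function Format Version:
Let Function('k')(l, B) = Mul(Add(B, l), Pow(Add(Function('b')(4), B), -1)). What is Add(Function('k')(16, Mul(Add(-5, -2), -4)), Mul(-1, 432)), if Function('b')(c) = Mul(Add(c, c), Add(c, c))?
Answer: Rational(-9925, 23) ≈ -431.52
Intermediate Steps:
Function('b')(c) = Mul(4, Pow(c, 2)) (Function('b')(c) = Mul(Mul(2, c), Mul(2, c)) = Mul(4, Pow(c, 2)))
Function('k')(l, B) = Mul(Pow(Add(64, B), -1), Add(B, l)) (Function('k')(l, B) = Mul(Add(B, l), Pow(Add(Mul(4, Pow(4, 2)), B), -1)) = Mul(Add(B, l), Pow(Add(Mul(4, 16), B), -1)) = Mul(Add(B, l), Pow(Add(64, B), -1)) = Mul(Pow(Add(64, B), -1), Add(B, l)))
Add(Function('k')(16, Mul(Add(-5, -2), -4)), Mul(-1, 432)) = Add(Mul(Pow(Add(64, Mul(Add(-5, -2), -4)), -1), Add(Mul(Add(-5, -2), -4), 16)), Mul(-1, 432)) = Add(Mul(Pow(Add(64, Mul(-7, -4)), -1), Add(Mul(-7, -4), 16)), -432) = Add(Mul(Pow(Add(64, 28), -1), Add(28, 16)), -432) = Add(Mul(Pow(92, -1), 44), -432) = Add(Mul(Rational(1, 92), 44), -432) = Add(Rational(11, 23), -432) = Rational(-9925, 23)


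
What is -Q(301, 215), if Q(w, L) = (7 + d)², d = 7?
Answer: -196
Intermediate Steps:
Q(w, L) = 196 (Q(w, L) = (7 + 7)² = 14² = 196)
-Q(301, 215) = -1*196 = -196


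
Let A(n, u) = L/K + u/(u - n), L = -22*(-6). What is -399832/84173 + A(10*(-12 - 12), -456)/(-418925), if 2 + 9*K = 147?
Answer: -5331417969691/1122369197625 ≈ -4.7501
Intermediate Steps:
K = 145/9 (K = -2/9 + (⅑)*147 = -2/9 + 49/3 = 145/9 ≈ 16.111)
L = 132
A(n, u) = 1188/145 + u/(u - n) (A(n, u) = 132/(145/9) + u/(u - n) = 132*(9/145) + u/(u - n) = 1188/145 + u/(u - n))
-399832/84173 + A(10*(-12 - 12), -456)/(-418925) = -399832/84173 + ((-1333*(-456) + 1188*(10*(-12 - 12)))/(145*(10*(-12 - 12) - 1*(-456))))/(-418925) = -399832*1/84173 + ((607848 + 1188*(10*(-24)))/(145*(10*(-24) + 456)))*(-1/418925) = -9752/2053 + ((607848 + 1188*(-240))/(145*(-240 + 456)))*(-1/418925) = -9752/2053 + ((1/145)*(607848 - 285120)/216)*(-1/418925) = -9752/2053 + ((1/145)*(1/216)*322728)*(-1/418925) = -9752/2053 + (13447/1305)*(-1/418925) = -9752/2053 - 13447/546697125 = -5331417969691/1122369197625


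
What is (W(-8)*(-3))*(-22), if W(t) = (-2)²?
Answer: 264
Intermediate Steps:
W(t) = 4
(W(-8)*(-3))*(-22) = (4*(-3))*(-22) = -12*(-22) = 264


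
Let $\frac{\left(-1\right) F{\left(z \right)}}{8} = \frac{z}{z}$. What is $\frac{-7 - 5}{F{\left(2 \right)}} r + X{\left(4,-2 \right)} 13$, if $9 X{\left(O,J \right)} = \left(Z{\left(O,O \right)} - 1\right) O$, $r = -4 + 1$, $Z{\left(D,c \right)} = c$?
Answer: $\frac{77}{6} \approx 12.833$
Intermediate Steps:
$F{\left(z \right)} = -8$ ($F{\left(z \right)} = - 8 \frac{z}{z} = \left(-8\right) 1 = -8$)
$r = -3$
$X{\left(O,J \right)} = \frac{O \left(-1 + O\right)}{9}$ ($X{\left(O,J \right)} = \frac{\left(O - 1\right) O}{9} = \frac{\left(-1 + O\right) O}{9} = \frac{O \left(-1 + O\right)}{9}$)
$\frac{-7 - 5}{F{\left(2 \right)}} r + X{\left(4,-2 \right)} 13 = \frac{-7 - 5}{-8} \left(-3\right) + \frac{1}{9} \cdot 4 \left(-1 + 4\right) 13 = \left(-7 - 5\right) \left(- \frac{1}{8}\right) \left(-3\right) + \frac{1}{9} \cdot 4 \cdot 3 \cdot 13 = \left(-12\right) \left(- \frac{1}{8}\right) \left(-3\right) + \frac{4}{3} \cdot 13 = \frac{3}{2} \left(-3\right) + \frac{52}{3} = - \frac{9}{2} + \frac{52}{3} = \frac{77}{6}$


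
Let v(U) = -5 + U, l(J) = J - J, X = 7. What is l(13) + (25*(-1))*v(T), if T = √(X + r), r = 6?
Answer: 125 - 25*√13 ≈ 34.861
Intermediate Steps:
l(J) = 0
T = √13 (T = √(7 + 6) = √13 ≈ 3.6056)
l(13) + (25*(-1))*v(T) = 0 + (25*(-1))*(-5 + √13) = 0 - 25*(-5 + √13) = 0 + (125 - 25*√13) = 125 - 25*√13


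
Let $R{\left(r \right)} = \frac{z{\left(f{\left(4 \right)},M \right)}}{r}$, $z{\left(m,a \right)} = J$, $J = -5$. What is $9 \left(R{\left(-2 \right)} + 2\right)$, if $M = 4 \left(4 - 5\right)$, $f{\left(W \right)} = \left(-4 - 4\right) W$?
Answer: $\frac{81}{2} \approx 40.5$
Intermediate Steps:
$f{\left(W \right)} = - 8 W$
$M = -4$ ($M = 4 \left(-1\right) = -4$)
$z{\left(m,a \right)} = -5$
$R{\left(r \right)} = - \frac{5}{r}$
$9 \left(R{\left(-2 \right)} + 2\right) = 9 \left(- \frac{5}{-2} + 2\right) = 9 \left(\left(-5\right) \left(- \frac{1}{2}\right) + 2\right) = 9 \left(\frac{5}{2} + 2\right) = 9 \cdot \frac{9}{2} = \frac{81}{2}$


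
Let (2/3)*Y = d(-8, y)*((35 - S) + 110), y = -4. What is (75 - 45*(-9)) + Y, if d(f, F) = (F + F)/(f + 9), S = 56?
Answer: -588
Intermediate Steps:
d(f, F) = 2*F/(9 + f) (d(f, F) = (2*F)/(9 + f) = 2*F/(9 + f))
Y = -1068 (Y = 3*((2*(-4)/(9 - 8))*((35 - 1*56) + 110))/2 = 3*((2*(-4)/1)*((35 - 56) + 110))/2 = 3*((2*(-4)*1)*(-21 + 110))/2 = 3*(-8*89)/2 = (3/2)*(-712) = -1068)
(75 - 45*(-9)) + Y = (75 - 45*(-9)) - 1068 = (75 + 405) - 1068 = 480 - 1068 = -588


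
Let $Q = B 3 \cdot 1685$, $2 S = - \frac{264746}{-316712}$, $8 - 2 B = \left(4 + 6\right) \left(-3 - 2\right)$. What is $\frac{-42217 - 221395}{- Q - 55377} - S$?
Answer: $\frac{14188361047}{15991739016} \approx 0.88723$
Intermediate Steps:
$B = 29$ ($B = 4 - \frac{\left(4 + 6\right) \left(-3 - 2\right)}{2} = 4 - \frac{10 \left(-5\right)}{2} = 4 - -25 = 4 + 25 = 29$)
$S = \frac{132373}{316712}$ ($S = \frac{\left(-264746\right) \frac{1}{-316712}}{2} = \frac{\left(-264746\right) \left(- \frac{1}{316712}\right)}{2} = \frac{1}{2} \cdot \frac{132373}{158356} = \frac{132373}{316712} \approx 0.41796$)
$Q = 146595$ ($Q = 29 \cdot 3 \cdot 1685 = 87 \cdot 1685 = 146595$)
$\frac{-42217 - 221395}{- Q - 55377} - S = \frac{-42217 - 221395}{\left(-1\right) 146595 - 55377} - \frac{132373}{316712} = - \frac{263612}{-146595 - 55377} - \frac{132373}{316712} = - \frac{263612}{-201972} - \frac{132373}{316712} = \left(-263612\right) \left(- \frac{1}{201972}\right) - \frac{132373}{316712} = \frac{65903}{50493} - \frac{132373}{316712} = \frac{14188361047}{15991739016}$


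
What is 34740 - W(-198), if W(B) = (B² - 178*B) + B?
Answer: -39510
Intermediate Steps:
W(B) = B² - 177*B
34740 - W(-198) = 34740 - (-198)*(-177 - 198) = 34740 - (-198)*(-375) = 34740 - 1*74250 = 34740 - 74250 = -39510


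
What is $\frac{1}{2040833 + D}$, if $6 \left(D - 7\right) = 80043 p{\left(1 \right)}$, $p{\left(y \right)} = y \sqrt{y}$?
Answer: $\frac{2}{4108361} \approx 4.8681 \cdot 10^{-7}$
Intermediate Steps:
$p{\left(y \right)} = y^{\frac{3}{2}}$
$D = \frac{26695}{2}$ ($D = 7 + \frac{80043 \cdot 1^{\frac{3}{2}}}{6} = 7 + \frac{80043 \cdot 1}{6} = 7 + \frac{1}{6} \cdot 80043 = 7 + \frac{26681}{2} = \frac{26695}{2} \approx 13348.0$)
$\frac{1}{2040833 + D} = \frac{1}{2040833 + \frac{26695}{2}} = \frac{1}{\frac{4108361}{2}} = \frac{2}{4108361}$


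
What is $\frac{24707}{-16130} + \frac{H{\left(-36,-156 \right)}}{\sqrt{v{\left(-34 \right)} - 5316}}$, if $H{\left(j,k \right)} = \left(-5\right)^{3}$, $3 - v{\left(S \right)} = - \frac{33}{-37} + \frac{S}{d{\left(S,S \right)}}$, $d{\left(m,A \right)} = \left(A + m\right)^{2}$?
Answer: $- \frac{24707}{16130} + \frac{250 i \sqrt{33638249486}}{26739467} \approx -1.5317 + 1.7148 i$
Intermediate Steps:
$v{\left(S \right)} = \frac{78}{37} - \frac{1}{4 S}$ ($v{\left(S \right)} = 3 - \left(- \frac{33}{-37} + \frac{S}{\left(S + S\right)^{2}}\right) = 3 - \left(\left(-33\right) \left(- \frac{1}{37}\right) + \frac{S}{\left(2 S\right)^{2}}\right) = 3 - \left(\frac{33}{37} + \frac{S}{4 S^{2}}\right) = 3 - \left(\frac{33}{37} + S \frac{1}{4 S^{2}}\right) = 3 - \left(\frac{33}{37} + \frac{1}{4 S}\right) = \frac{78}{37} - \frac{1}{4 S}$)
$H{\left(j,k \right)} = -125$
$\frac{24707}{-16130} + \frac{H{\left(-36,-156 \right)}}{\sqrt{v{\left(-34 \right)} - 5316}} = \frac{24707}{-16130} - \frac{125}{\sqrt{\frac{-37 + 312 \left(-34\right)}{148 \left(-34\right)} - 5316}} = 24707 \left(- \frac{1}{16130}\right) - \frac{125}{\sqrt{\frac{1}{148} \left(- \frac{1}{34}\right) \left(-37 - 10608\right) - 5316}} = - \frac{24707}{16130} - \frac{125}{\sqrt{\frac{1}{148} \left(- \frac{1}{34}\right) \left(-10645\right) - 5316}} = - \frac{24707}{16130} - \frac{125}{\sqrt{\frac{10645}{5032} - 5316}} = - \frac{24707}{16130} - \frac{125}{\sqrt{- \frac{26739467}{5032}}} = - \frac{24707}{16130} - \frac{125}{\frac{1}{2516} i \sqrt{33638249486}} = - \frac{24707}{16130} - 125 \left(- \frac{2 i \sqrt{33638249486}}{26739467}\right) = - \frac{24707}{16130} + \frac{250 i \sqrt{33638249486}}{26739467}$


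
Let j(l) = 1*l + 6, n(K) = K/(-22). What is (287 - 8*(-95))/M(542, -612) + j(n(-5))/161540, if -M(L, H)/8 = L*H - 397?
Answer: 23209631/53647595540 ≈ 0.00043263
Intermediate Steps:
n(K) = -K/22 (n(K) = K*(-1/22) = -K/22)
j(l) = 6 + l (j(l) = l + 6 = 6 + l)
M(L, H) = 3176 - 8*H*L (M(L, H) = -8*(L*H - 397) = -8*(H*L - 397) = -8*(-397 + H*L) = 3176 - 8*H*L)
(287 - 8*(-95))/M(542, -612) + j(n(-5))/161540 = (287 - 8*(-95))/(3176 - 8*(-612)*542) + (6 - 1/22*(-5))/161540 = (287 + 760)/(3176 + 2653632) + (6 + 5/22)*(1/161540) = 1047/2656808 + (137/22)*(1/161540) = 1047*(1/2656808) + 137/3553880 = 1047/2656808 + 137/3553880 = 23209631/53647595540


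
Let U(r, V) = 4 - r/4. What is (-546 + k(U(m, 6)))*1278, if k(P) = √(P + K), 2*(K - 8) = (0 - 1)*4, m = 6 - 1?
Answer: -697788 + 639*√35 ≈ -6.9401e+5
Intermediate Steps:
m = 5
U(r, V) = 4 - r/4
K = 6 (K = 8 + ((0 - 1)*4)/2 = 8 + (-1*4)/2 = 8 + (½)*(-4) = 8 - 2 = 6)
k(P) = √(6 + P) (k(P) = √(P + 6) = √(6 + P))
(-546 + k(U(m, 6)))*1278 = (-546 + √(6 + (4 - ¼*5)))*1278 = (-546 + √(6 + (4 - 5/4)))*1278 = (-546 + √(6 + 11/4))*1278 = (-546 + √(35/4))*1278 = (-546 + √35/2)*1278 = -697788 + 639*√35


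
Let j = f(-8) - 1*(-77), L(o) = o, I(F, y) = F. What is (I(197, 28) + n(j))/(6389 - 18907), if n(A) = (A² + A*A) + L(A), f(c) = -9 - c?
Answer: -1075/1138 ≈ -0.94464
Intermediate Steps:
j = 76 (j = (-9 - 1*(-8)) - 1*(-77) = (-9 + 8) + 77 = -1 + 77 = 76)
n(A) = A + 2*A² (n(A) = (A² + A*A) + A = (A² + A²) + A = 2*A² + A = A + 2*A²)
(I(197, 28) + n(j))/(6389 - 18907) = (197 + 76*(1 + 2*76))/(6389 - 18907) = (197 + 76*(1 + 152))/(-12518) = (197 + 76*153)*(-1/12518) = (197 + 11628)*(-1/12518) = 11825*(-1/12518) = -1075/1138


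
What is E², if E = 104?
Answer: 10816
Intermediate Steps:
E² = 104² = 10816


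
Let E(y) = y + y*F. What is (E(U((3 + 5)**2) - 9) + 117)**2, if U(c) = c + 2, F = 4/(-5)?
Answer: 412164/25 ≈ 16487.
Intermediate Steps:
F = -4/5 (F = 4*(-1/5) = -4/5 ≈ -0.80000)
U(c) = 2 + c
E(y) = y/5 (E(y) = y + y*(-4/5) = y - 4*y/5 = y/5)
(E(U((3 + 5)**2) - 9) + 117)**2 = (((2 + (3 + 5)**2) - 9)/5 + 117)**2 = (((2 + 8**2) - 9)/5 + 117)**2 = (((2 + 64) - 9)/5 + 117)**2 = ((66 - 9)/5 + 117)**2 = ((1/5)*57 + 117)**2 = (57/5 + 117)**2 = (642/5)**2 = 412164/25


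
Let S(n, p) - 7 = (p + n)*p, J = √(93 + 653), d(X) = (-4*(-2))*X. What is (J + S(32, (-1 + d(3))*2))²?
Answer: (3595 + √746)² ≈ 1.3121e+7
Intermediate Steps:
d(X) = 8*X
J = √746 ≈ 27.313
S(n, p) = 7 + p*(n + p) (S(n, p) = 7 + (p + n)*p = 7 + (n + p)*p = 7 + p*(n + p))
(J + S(32, (-1 + d(3))*2))² = (√746 + (7 + ((-1 + 8*3)*2)² + 32*((-1 + 8*3)*2)))² = (√746 + (7 + ((-1 + 24)*2)² + 32*((-1 + 24)*2)))² = (√746 + (7 + (23*2)² + 32*(23*2)))² = (√746 + (7 + 46² + 32*46))² = (√746 + (7 + 2116 + 1472))² = (√746 + 3595)² = (3595 + √746)²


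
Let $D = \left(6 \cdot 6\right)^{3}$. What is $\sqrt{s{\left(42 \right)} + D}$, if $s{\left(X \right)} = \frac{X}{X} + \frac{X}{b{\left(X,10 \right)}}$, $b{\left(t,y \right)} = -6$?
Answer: $5 \sqrt{1866} \approx 215.99$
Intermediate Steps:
$s{\left(X \right)} = 1 - \frac{X}{6}$ ($s{\left(X \right)} = \frac{X}{X} + \frac{X}{-6} = 1 + X \left(- \frac{1}{6}\right) = 1 - \frac{X}{6}$)
$D = 46656$ ($D = 36^{3} = 46656$)
$\sqrt{s{\left(42 \right)} + D} = \sqrt{\left(1 - 7\right) + 46656} = \sqrt{-6 + 46656} = \sqrt{46650} = 5 \sqrt{1866}$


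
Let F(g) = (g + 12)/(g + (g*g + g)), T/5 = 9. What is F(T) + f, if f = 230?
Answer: 162169/705 ≈ 230.03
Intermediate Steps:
T = 45 (T = 5*9 = 45)
F(g) = (12 + g)/(g² + 2*g) (F(g) = (12 + g)/(g + (g² + g)) = (12 + g)/(g + (g + g²)) = (12 + g)/(g² + 2*g))
F(T) + f = (12 + 45)/(45*(2 + 45)) + 230 = (1/45)*57/47 + 230 = (1/45)*(1/47)*57 + 230 = 19/705 + 230 = 162169/705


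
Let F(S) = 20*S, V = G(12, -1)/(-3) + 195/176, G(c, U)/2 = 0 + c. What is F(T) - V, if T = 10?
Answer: 36413/176 ≈ 206.89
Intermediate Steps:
G(c, U) = 2*c (G(c, U) = 2*(0 + c) = 2*c)
V = -1213/176 (V = (2*12)/(-3) + 195/176 = 24*(-1/3) + 195*(1/176) = -8 + 195/176 = -1213/176 ≈ -6.8920)
F(T) - V = 20*10 - 1*(-1213/176) = 200 + 1213/176 = 36413/176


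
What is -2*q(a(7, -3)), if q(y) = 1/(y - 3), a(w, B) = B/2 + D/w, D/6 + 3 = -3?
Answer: 28/135 ≈ 0.20741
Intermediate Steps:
D = -36 (D = -18 + 6*(-3) = -18 - 18 = -36)
a(w, B) = B/2 - 36/w
q(y) = 1/(-3 + y)
-2*q(a(7, -3)) = -2/(-3 + ((1/2)*(-3) - 36/7)) = -2/(-3 + (-3/2 - 36*1/7)) = -2/(-3 + (-3/2 - 36/7)) = -2/(-3 - 93/14) = -2/(-135/14) = -2*(-14/135) = 28/135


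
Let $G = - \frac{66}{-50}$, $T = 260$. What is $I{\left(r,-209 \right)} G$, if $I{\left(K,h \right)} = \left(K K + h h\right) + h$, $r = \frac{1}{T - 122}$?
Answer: $\frac{9106688459}{158700} \approx 57383.0$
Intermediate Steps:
$r = \frac{1}{138}$ ($r = \frac{1}{260 - 122} = \frac{1}{138} \approx 0.0072464$)
$I{\left(K,h \right)} = h + K^{2} + h^{2}$ ($I{\left(K,h \right)} = \left(K^{2} + h^{2}\right) + h = h + K^{2} + h^{2}$)
$G = \frac{33}{25}$ ($G = \left(-66\right) \left(- \frac{1}{50}\right) = \frac{33}{25} \approx 1.32$)
$I{\left(r,-209 \right)} G = \left(-209 + \left(\frac{1}{138}\right)^{2} + \left(-209\right)^{2}\right) \frac{33}{25} = \left(-209 + \frac{1}{19044} + 43681\right) \frac{33}{25} = \frac{827880769}{19044} \cdot \frac{33}{25} = \frac{9106688459}{158700}$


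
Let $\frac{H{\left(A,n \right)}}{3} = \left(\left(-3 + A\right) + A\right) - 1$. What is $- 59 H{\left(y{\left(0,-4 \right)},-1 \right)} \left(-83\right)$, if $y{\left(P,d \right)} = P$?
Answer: $-58764$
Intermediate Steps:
$H{\left(A,n \right)} = -12 + 6 A$ ($H{\left(A,n \right)} = 3 \left(\left(\left(-3 + A\right) + A\right) - 1\right) = 3 \left(\left(-3 + 2 A\right) - 1\right) = 3 \left(-4 + 2 A\right) = -12 + 6 A$)
$- 59 H{\left(y{\left(0,-4 \right)},-1 \right)} \left(-83\right) = - 59 \left(-12 + 6 \cdot 0\right) \left(-83\right) = - 59 \left(-12 + 0\right) \left(-83\right) = \left(-59\right) \left(-12\right) \left(-83\right) = 708 \left(-83\right) = -58764$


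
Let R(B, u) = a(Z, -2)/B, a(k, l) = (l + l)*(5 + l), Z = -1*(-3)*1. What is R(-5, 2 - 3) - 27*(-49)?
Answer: 6627/5 ≈ 1325.4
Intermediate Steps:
Z = 3 (Z = 3*1 = 3)
a(k, l) = 2*l*(5 + l) (a(k, l) = (2*l)*(5 + l) = 2*l*(5 + l))
R(B, u) = -12/B (R(B, u) = (2*(-2)*(5 - 2))/B = (2*(-2)*3)/B = -12/B)
R(-5, 2 - 3) - 27*(-49) = -12/(-5) - 27*(-49) = -12*(-⅕) + 1323 = 12/5 + 1323 = 6627/5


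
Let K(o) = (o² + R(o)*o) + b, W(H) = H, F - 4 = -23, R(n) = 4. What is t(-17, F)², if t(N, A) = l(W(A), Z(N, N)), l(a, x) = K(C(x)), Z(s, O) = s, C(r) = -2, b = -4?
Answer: 64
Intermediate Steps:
F = -19 (F = 4 - 23 = -19)
K(o) = -4 + o² + 4*o (K(o) = (o² + 4*o) - 4 = -4 + o² + 4*o)
l(a, x) = -8 (l(a, x) = -4 + (-2)² + 4*(-2) = -4 + 4 - 8 = -8)
t(N, A) = -8
t(-17, F)² = (-8)² = 64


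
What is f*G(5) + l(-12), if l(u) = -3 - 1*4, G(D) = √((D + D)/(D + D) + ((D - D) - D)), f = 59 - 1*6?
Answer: -7 + 106*I ≈ -7.0 + 106.0*I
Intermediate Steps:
f = 53 (f = 59 - 6 = 53)
G(D) = √(1 - D) (G(D) = √((2*D)/((2*D)) + (0 - D)) = √((2*D)*(1/(2*D)) - D) = √(1 - D))
l(u) = -7 (l(u) = -3 - 4 = -7)
f*G(5) + l(-12) = 53*√(1 - 1*5) - 7 = 53*√(1 - 5) - 7 = 53*√(-4) - 7 = 53*(2*I) - 7 = 106*I - 7 = -7 + 106*I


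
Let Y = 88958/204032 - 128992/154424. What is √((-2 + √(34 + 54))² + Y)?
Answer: √(5550153224156073958 - 484725889697957888*√22)/246151856 ≈ 7.3537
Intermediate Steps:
Y = -786327847/1969214848 (Y = 88958*(1/204032) - 128992*1/154424 = 44479/102016 - 16124/19303 = -786327847/1969214848 ≈ -0.39931)
√((-2 + √(34 + 54))² + Y) = √((-2 + √(34 + 54))² - 786327847/1969214848) = √((-2 + √88)² - 786327847/1969214848) = √((-2 + 2*√22)² - 786327847/1969214848) = √(-786327847/1969214848 + (-2 + 2*√22)²)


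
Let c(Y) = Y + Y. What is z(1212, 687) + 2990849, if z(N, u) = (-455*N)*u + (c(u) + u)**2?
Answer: -371614450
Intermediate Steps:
c(Y) = 2*Y
z(N, u) = 9*u**2 - 455*N*u (z(N, u) = (-455*N)*u + (2*u + u)**2 = -455*N*u + (3*u)**2 = -455*N*u + 9*u**2 = 9*u**2 - 455*N*u)
z(1212, 687) + 2990849 = 687*(-455*1212 + 9*687) + 2990849 = 687*(-551460 + 6183) + 2990849 = 687*(-545277) + 2990849 = -374605299 + 2990849 = -371614450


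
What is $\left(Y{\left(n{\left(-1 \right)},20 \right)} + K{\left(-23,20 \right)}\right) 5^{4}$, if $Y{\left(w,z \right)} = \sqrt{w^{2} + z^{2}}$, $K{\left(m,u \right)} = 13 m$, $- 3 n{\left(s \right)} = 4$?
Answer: $-186875 + \frac{2500 \sqrt{226}}{3} \approx -1.7435 \cdot 10^{5}$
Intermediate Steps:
$n{\left(s \right)} = - \frac{4}{3}$ ($n{\left(s \right)} = \left(- \frac{1}{3}\right) 4 = - \frac{4}{3}$)
$\left(Y{\left(n{\left(-1 \right)},20 \right)} + K{\left(-23,20 \right)}\right) 5^{4} = \left(\sqrt{\left(- \frac{4}{3}\right)^{2} + 20^{2}} + 13 \left(-23\right)\right) 5^{4} = \left(\sqrt{\frac{16}{9} + 400} - 299\right) 625 = \left(\sqrt{\frac{3616}{9}} - 299\right) 625 = \left(\frac{4 \sqrt{226}}{3} - 299\right) 625 = \left(-299 + \frac{4 \sqrt{226}}{3}\right) 625 = -186875 + \frac{2500 \sqrt{226}}{3}$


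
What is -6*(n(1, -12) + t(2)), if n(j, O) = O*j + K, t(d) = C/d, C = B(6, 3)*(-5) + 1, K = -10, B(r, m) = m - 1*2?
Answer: 144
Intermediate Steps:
B(r, m) = -2 + m (B(r, m) = m - 2 = -2 + m)
C = -4 (C = (-2 + 3)*(-5) + 1 = 1*(-5) + 1 = -5 + 1 = -4)
t(d) = -4/d
n(j, O) = -10 + O*j (n(j, O) = O*j - 10 = -10 + O*j)
-6*(n(1, -12) + t(2)) = -6*((-10 - 12*1) - 4/2) = -6*((-10 - 12) - 4*½) = -6*(-22 - 2) = -6*(-24) = 144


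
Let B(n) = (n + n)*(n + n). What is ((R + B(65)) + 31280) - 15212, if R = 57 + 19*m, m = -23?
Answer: 32588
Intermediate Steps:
B(n) = 4*n² (B(n) = (2*n)*(2*n) = 4*n²)
R = -380 (R = 57 + 19*(-23) = 57 - 437 = -380)
((R + B(65)) + 31280) - 15212 = ((-380 + 4*65²) + 31280) - 15212 = ((-380 + 4*4225) + 31280) - 15212 = ((-380 + 16900) + 31280) - 15212 = (16520 + 31280) - 15212 = 47800 - 15212 = 32588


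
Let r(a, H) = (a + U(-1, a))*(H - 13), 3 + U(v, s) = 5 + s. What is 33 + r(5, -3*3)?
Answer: -231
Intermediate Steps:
U(v, s) = 2 + s (U(v, s) = -3 + (5 + s) = 2 + s)
r(a, H) = (-13 + H)*(2 + 2*a) (r(a, H) = (a + (2 + a))*(H - 13) = (2 + 2*a)*(-13 + H) = (-13 + H)*(2 + 2*a))
33 + r(5, -3*3) = 33 + (-26 - 26*5 + 2*(-3*3) + 2*(-3*3)*5) = 33 + (-26 - 130 + 2*(-9) + 2*(-9)*5) = 33 + (-26 - 130 - 18 - 90) = 33 - 264 = -231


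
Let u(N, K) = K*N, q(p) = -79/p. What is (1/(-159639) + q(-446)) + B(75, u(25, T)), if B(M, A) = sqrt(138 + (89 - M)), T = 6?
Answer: 12611035/71198994 + 2*sqrt(38) ≈ 12.506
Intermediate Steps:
B(M, A) = sqrt(227 - M)
(1/(-159639) + q(-446)) + B(75, u(25, T)) = (1/(-159639) - 79/(-446)) + sqrt(227 - 1*75) = (-1/159639 - 79*(-1/446)) + sqrt(227 - 75) = (-1/159639 + 79/446) + sqrt(152) = 12611035/71198994 + 2*sqrt(38)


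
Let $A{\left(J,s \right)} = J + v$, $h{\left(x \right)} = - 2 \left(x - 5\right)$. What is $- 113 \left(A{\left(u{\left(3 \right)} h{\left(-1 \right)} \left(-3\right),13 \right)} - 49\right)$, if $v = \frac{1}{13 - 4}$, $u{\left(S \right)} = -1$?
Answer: $\frac{13108}{9} \approx 1456.4$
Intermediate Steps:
$h{\left(x \right)} = 10 - 2 x$ ($h{\left(x \right)} = - 2 \left(-5 + x\right) = 10 - 2 x$)
$v = \frac{1}{9} \approx 0.11111$
$A{\left(J,s \right)} = \frac{1}{9} + J$ ($A{\left(J,s \right)} = J + \frac{1}{9} = \frac{1}{9} + J$)
$- 113 \left(A{\left(u{\left(3 \right)} h{\left(-1 \right)} \left(-3\right),13 \right)} - 49\right) = - 113 \left(\left(\frac{1}{9} + - (10 - -2) \left(-3\right)\right) - 49\right) = - 113 \left(\left(\frac{1}{9} + - (10 + 2) \left(-3\right)\right) - 49\right) = - 113 \left(\left(\frac{1}{9} + \left(-1\right) 12 \left(-3\right)\right) - 49\right) = - 113 \left(\left(\frac{1}{9} - -36\right) - 49\right) = - 113 \left(\left(\frac{1}{9} + 36\right) - 49\right) = - 113 \left(\frac{325}{9} - 49\right) = \left(-113\right) \left(- \frac{116}{9}\right) = \frac{13108}{9}$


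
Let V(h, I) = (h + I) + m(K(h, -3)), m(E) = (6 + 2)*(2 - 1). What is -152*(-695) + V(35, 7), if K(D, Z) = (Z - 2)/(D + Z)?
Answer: 105690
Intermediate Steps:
K(D, Z) = (-2 + Z)/(D + Z)
m(E) = 8 (m(E) = 8*1 = 8)
V(h, I) = 8 + I + h (V(h, I) = (h + I) + 8 = (I + h) + 8 = 8 + I + h)
-152*(-695) + V(35, 7) = -152*(-695) + (8 + 7 + 35) = 105640 + 50 = 105690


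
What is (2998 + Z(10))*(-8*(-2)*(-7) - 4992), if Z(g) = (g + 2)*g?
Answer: -15914272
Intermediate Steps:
Z(g) = g*(2 + g) (Z(g) = (2 + g)*g = g*(2 + g))
(2998 + Z(10))*(-8*(-2)*(-7) - 4992) = (2998 + 10*(2 + 10))*(-8*(-2)*(-7) - 4992) = (2998 + 10*12)*(16*(-7) - 4992) = (2998 + 120)*(-112 - 4992) = 3118*(-5104) = -15914272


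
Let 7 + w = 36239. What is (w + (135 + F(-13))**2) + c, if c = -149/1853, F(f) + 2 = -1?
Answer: 99424419/1853 ≈ 53656.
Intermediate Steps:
F(f) = -3 (F(f) = -2 - 1 = -3)
w = 36232 (w = -7 + 36239 = 36232)
c = -149/1853 (c = -149*1/1853 = -149/1853 ≈ -0.080410)
(w + (135 + F(-13))**2) + c = (36232 + (135 - 3)**2) - 149/1853 = (36232 + 132**2) - 149/1853 = (36232 + 17424) - 149/1853 = 53656 - 149/1853 = 99424419/1853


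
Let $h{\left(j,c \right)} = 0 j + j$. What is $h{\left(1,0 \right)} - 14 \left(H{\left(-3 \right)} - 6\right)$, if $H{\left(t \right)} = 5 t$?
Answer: $295$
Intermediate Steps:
$h{\left(j,c \right)} = j$ ($h{\left(j,c \right)} = 0 + j = j$)
$h{\left(1,0 \right)} - 14 \left(H{\left(-3 \right)} - 6\right) = 1 - 14 \left(5 \left(-3\right) - 6\right) = 1 - 14 \left(-15 - 6\right) = 1 - -294 = 1 + 294 = 295$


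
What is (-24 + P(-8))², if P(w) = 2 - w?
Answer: 196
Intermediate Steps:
(-24 + P(-8))² = (-24 + (2 - 1*(-8)))² = (-24 + (2 + 8))² = (-24 + 10)² = (-14)² = 196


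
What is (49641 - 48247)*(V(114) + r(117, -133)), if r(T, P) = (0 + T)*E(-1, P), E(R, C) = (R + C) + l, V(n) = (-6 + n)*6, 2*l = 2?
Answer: -20788722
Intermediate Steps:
l = 1 (l = (1/2)*2 = 1)
V(n) = -36 + 6*n
E(R, C) = 1 + C + R (E(R, C) = (R + C) + 1 = (C + R) + 1 = 1 + C + R)
r(T, P) = P*T (r(T, P) = (0 + T)*(1 + P - 1) = T*P = P*T)
(49641 - 48247)*(V(114) + r(117, -133)) = (49641 - 48247)*((-36 + 6*114) - 133*117) = 1394*((-36 + 684) - 15561) = 1394*(648 - 15561) = 1394*(-14913) = -20788722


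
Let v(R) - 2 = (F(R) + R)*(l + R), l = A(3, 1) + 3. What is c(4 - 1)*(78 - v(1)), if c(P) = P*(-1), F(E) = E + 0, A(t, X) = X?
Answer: -198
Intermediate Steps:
l = 4 (l = 1 + 3 = 4)
F(E) = E
c(P) = -P
v(R) = 2 + 2*R*(4 + R) (v(R) = 2 + (R + R)*(4 + R) = 2 + (2*R)*(4 + R) = 2 + 2*R*(4 + R))
c(4 - 1)*(78 - v(1)) = (-(4 - 1))*(78 - (2 + 2*1**2 + 8*1)) = (-1*3)*(78 - (2 + 2*1 + 8)) = -3*(78 - (2 + 2 + 8)) = -3*(78 - 1*12) = -3*(78 - 12) = -3*66 = -198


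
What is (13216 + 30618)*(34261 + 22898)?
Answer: 2505507606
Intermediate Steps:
(13216 + 30618)*(34261 + 22898) = 43834*57159 = 2505507606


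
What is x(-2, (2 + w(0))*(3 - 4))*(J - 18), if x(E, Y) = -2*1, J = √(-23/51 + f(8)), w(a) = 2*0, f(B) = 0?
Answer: 36 - 2*I*√1173/51 ≈ 36.0 - 1.3431*I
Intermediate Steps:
w(a) = 0
J = I*√1173/51 (J = √(-23/51 + 0) = √(-23/51) = I*√1173/51 ≈ 0.67155*I)
x(E, Y) = -2
x(-2, (2 + w(0))*(3 - 4))*(J - 18) = -2*(I*√1173/51 - 18) = -2*(-18 + I*√1173/51) = 36 - 2*I*√1173/51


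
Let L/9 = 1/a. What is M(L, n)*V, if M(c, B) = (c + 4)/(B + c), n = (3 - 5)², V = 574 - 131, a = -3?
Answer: 443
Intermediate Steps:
L = -3 (L = 9/(-3) = 9*(-⅓) = -3)
V = 443
n = 4 (n = (-2)² = 4)
M(c, B) = (4 + c)/(B + c)
M(L, n)*V = ((4 - 3)/(4 - 3))*443 = (1/1)*443 = (1*1)*443 = 1*443 = 443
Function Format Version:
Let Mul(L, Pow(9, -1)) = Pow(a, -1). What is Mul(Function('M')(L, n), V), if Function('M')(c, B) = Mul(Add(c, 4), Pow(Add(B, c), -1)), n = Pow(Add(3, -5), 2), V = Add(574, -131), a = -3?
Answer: 443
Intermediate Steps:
L = -3 (L = Mul(9, Pow(-3, -1)) = Mul(9, Rational(-1, 3)) = -3)
V = 443
n = 4 (n = Pow(-2, 2) = 4)
Function('M')(c, B) = Mul(Pow(Add(B, c), -1), Add(4, c)) (Function('M')(c, B) = Mul(Add(4, c), Pow(Add(B, c), -1)) = Mul(Pow(Add(B, c), -1), Add(4, c)))
Mul(Function('M')(L, n), V) = Mul(Mul(Pow(Add(4, -3), -1), Add(4, -3)), 443) = Mul(Mul(Pow(1, -1), 1), 443) = Mul(Mul(1, 1), 443) = Mul(1, 443) = 443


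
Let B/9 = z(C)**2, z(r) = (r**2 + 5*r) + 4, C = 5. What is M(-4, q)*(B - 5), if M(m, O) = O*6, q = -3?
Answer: -472302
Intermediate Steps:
z(r) = 4 + r**2 + 5*r
M(m, O) = 6*O
B = 26244 (B = 9*(4 + 5**2 + 5*5)**2 = 9*(4 + 25 + 25)**2 = 9*54**2 = 9*2916 = 26244)
M(-4, q)*(B - 5) = (6*(-3))*(26244 - 5) = -18*26239 = -472302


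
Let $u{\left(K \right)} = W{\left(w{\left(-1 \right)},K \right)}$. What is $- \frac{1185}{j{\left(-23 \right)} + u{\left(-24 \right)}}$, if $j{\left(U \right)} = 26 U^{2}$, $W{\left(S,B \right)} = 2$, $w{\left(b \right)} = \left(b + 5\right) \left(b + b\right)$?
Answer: $- \frac{1185}{13756} \approx -0.086144$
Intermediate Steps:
$w{\left(b \right)} = 2 b \left(5 + b\right)$ ($w{\left(b \right)} = \left(5 + b\right) 2 b = 2 b \left(5 + b\right)$)
$u{\left(K \right)} = 2$
$- \frac{1185}{j{\left(-23 \right)} + u{\left(-24 \right)}} = - \frac{1185}{26 \left(-23\right)^{2} + 2} = - \frac{1185}{26 \cdot 529 + 2} = - \frac{1185}{13754 + 2} = - \frac{1185}{13756}$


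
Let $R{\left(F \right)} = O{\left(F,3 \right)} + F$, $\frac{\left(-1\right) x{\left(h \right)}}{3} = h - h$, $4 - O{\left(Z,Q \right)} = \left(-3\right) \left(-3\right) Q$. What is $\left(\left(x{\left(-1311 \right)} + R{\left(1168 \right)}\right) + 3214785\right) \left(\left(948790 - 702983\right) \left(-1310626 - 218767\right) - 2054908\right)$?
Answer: $-1208988877520539870$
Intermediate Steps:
$O{\left(Z,Q \right)} = 4 - 9 Q$ ($O{\left(Z,Q \right)} = 4 - \left(-3\right) \left(-3\right) Q = 4 - 9 Q$)
$x{\left(h \right)} = 0$ ($x{\left(h \right)} = - 3 \left(h - h\right) = \left(-3\right) 0 = 0$)
$R{\left(F \right)} = -23 + F$ ($R{\left(F \right)} = \left(4 - 27\right) + F = -23 + F$)
$\left(\left(x{\left(-1311 \right)} + R{\left(1168 \right)}\right) + 3214785\right) \left(\left(948790 - 702983\right) \left(-1310626 - 218767\right) - 2054908\right) = \left(\left(0 + \left(-23 + 1168\right)\right) + 3214785\right) \left(\left(948790 - 702983\right) \left(-1310626 - 218767\right) - 2054908\right) = \left(\left(0 + 1145\right) + 3214785\right) \left(245807 \left(-1529393\right) - 2054908\right) = \left(1145 + 3214785\right) \left(-375935505151 - 2054908\right) = 3215930 \left(-375937560059\right) = -1208988877520539870$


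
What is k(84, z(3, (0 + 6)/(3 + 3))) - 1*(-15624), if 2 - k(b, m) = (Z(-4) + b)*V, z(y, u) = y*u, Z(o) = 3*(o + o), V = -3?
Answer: 15806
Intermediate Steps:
Z(o) = 6*o (Z(o) = 3*(2*o) = 6*o)
z(y, u) = u*y
k(b, m) = -70 + 3*b (k(b, m) = 2 - (6*(-4) + b)*(-3) = 2 - (-24 + b)*(-3) = 2 - (72 - 3*b) = 2 + (-72 + 3*b) = -70 + 3*b)
k(84, z(3, (0 + 6)/(3 + 3))) - 1*(-15624) = (-70 + 3*84) - 1*(-15624) = (-70 + 252) + 15624 = 182 + 15624 = 15806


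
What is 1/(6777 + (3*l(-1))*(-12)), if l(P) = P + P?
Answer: 1/6849 ≈ 0.00014601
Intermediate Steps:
l(P) = 2*P
1/(6777 + (3*l(-1))*(-12)) = 1/(6777 + (3*(2*(-1)))*(-12)) = 1/(6777 + (3*(-2))*(-12)) = 1/(6777 - 6*(-12)) = 1/(6777 + 72) = 1/6849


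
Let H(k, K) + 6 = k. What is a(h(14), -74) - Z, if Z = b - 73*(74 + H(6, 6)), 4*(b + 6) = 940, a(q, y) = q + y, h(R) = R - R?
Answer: 5099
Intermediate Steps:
H(k, K) = -6 + k
h(R) = 0
b = 229 (b = -6 + (1/4)*940 = -6 + 235 = 229)
Z = -5173 (Z = 229 - 73*(74 + (-6 + 6)) = 229 - 73*(74 + 0) = 229 - 73*74 = 229 - 5402 = -5173)
a(h(14), -74) - Z = (0 - 74) - 1*(-5173) = -74 + 5173 = 5099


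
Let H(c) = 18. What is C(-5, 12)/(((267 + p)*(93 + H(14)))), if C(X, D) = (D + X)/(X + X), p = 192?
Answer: -7/509490 ≈ -1.3739e-5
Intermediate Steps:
C(X, D) = (D + X)/(2*X) (C(X, D) = (D + X)/((2*X)) = (D + X)*(1/(2*X)) = (D + X)/(2*X))
C(-5, 12)/(((267 + p)*(93 + H(14)))) = ((½)*(12 - 5)/(-5))/(((267 + 192)*(93 + 18))) = ((½)*(-⅕)*7)/((459*111)) = -7/10/50949 = -7/10*1/50949 = -7/509490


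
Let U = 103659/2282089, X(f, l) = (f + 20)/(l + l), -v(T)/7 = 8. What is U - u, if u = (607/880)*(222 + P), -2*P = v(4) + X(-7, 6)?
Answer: -8291170895621/48197719680 ≈ -172.02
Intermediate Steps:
v(T) = -56 (v(T) = -7*8 = -56)
X(f, l) = (20 + f)/(2*l) (X(f, l) = (20 + f)/((2*l)) = (20 + f)*(1/(2*l)) = (20 + f)/(2*l))
U = 103659/2282089 (U = 103659*(1/2282089) = 103659/2282089 ≈ 0.045423)
P = 659/24 (P = -(-56 + (½)*(20 - 7)/6)/2 = -(-56 + (½)*(⅙)*13)/2 = -(-56 + 13/12)/2 = -½*(-659/12) = 659/24 ≈ 27.458)
u = 3634109/21120 (u = (607/880)*(222 + 659/24) = (607*(1/880))*(5987/24) = (607/880)*(5987/24) = 3634109/21120 ≈ 172.07)
U - u = 103659/2282089 - 1*3634109/21120 = 103659/2282089 - 3634109/21120 = -8291170895621/48197719680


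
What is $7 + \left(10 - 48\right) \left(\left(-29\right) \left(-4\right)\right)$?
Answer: $-4401$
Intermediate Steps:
$7 + \left(10 - 48\right) \left(\left(-29\right) \left(-4\right)\right) = 7 + \left(10 - 48\right) 116 = 7 - 4408 = -4401$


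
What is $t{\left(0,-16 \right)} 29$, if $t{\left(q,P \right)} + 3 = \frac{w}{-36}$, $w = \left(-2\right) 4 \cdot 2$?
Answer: $- \frac{667}{9} \approx -74.111$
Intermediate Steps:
$w = -16$ ($w = \left(-8\right) 2 = -16$)
$t{\left(q,P \right)} = - \frac{23}{9}$ ($t{\left(q,P \right)} = -3 - \frac{16}{-36} = -3 - - \frac{4}{9} = -3 + \frac{4}{9} = - \frac{23}{9}$)
$t{\left(0,-16 \right)} 29 = \left(- \frac{23}{9}\right) 29 = - \frac{667}{9}$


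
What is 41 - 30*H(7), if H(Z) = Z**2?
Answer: -1429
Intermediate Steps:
41 - 30*H(7) = 41 - 30*7**2 = 41 - 30*49 = 41 - 1470 = -1429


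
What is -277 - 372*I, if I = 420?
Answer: -156517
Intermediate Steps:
-277 - 372*I = -277 - 372*420 = -277 - 156240 = -156517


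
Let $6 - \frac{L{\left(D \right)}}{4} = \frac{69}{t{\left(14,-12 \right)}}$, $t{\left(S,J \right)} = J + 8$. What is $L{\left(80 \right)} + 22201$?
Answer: $22294$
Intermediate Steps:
$t{\left(S,J \right)} = 8 + J$
$L{\left(D \right)} = 93$ ($L{\left(D \right)} = 24 - 4 \frac{69}{8 - 12} = 24 - 4 \frac{69}{-4} = 24 - 4 \cdot 69 \left(- \frac{1}{4}\right) = 24 - -69 = 24 + 69 = 93$)
$L{\left(80 \right)} + 22201 = 93 + 22201 = 22294$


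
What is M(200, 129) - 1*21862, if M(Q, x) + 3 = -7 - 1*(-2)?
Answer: -21870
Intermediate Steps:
M(Q, x) = -8 (M(Q, x) = -3 + (-7 - 1*(-2)) = -3 + (-7 + 2) = -3 - 5 = -8)
M(200, 129) - 1*21862 = -8 - 1*21862 = -8 - 21862 = -21870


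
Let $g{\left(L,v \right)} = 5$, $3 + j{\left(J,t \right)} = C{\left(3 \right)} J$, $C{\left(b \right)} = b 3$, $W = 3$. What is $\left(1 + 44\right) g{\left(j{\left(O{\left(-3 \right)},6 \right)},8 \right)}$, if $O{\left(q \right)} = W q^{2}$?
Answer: $225$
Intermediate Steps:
$O{\left(q \right)} = 3 q^{2}$
$C{\left(b \right)} = 3 b$
$j{\left(J,t \right)} = -3 + 9 J$ ($j{\left(J,t \right)} = -3 + 3 \cdot 3 J = -3 + 9 J$)
$\left(1 + 44\right) g{\left(j{\left(O{\left(-3 \right)},6 \right)},8 \right)} = \left(1 + 44\right) 5 = 45 \cdot 5 = 225$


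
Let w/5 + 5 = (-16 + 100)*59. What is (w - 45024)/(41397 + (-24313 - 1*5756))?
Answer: -20269/11328 ≈ -1.7893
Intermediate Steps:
w = 24755 (w = -25 + 5*((-16 + 100)*59) = -25 + 5*(84*59) = -25 + 5*4956 = -25 + 24780 = 24755)
(w - 45024)/(41397 + (-24313 - 1*5756)) = (24755 - 45024)/(41397 + (-24313 - 1*5756)) = -20269/(41397 + (-24313 - 5756)) = -20269/(41397 - 30069) = -20269/11328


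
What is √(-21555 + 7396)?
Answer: I*√14159 ≈ 118.99*I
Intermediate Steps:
√(-21555 + 7396) = √(-14159) = I*√14159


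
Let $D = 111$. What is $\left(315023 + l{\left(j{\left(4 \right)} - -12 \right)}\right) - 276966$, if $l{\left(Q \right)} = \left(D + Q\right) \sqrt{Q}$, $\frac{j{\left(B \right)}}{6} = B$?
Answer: $38939$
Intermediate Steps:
$j{\left(B \right)} = 6 B$
$l{\left(Q \right)} = \sqrt{Q} \left(111 + Q\right)$ ($l{\left(Q \right)} = \left(111 + Q\right) \sqrt{Q} = \sqrt{Q} \left(111 + Q\right)$)
$\left(315023 + l{\left(j{\left(4 \right)} - -12 \right)}\right) - 276966 = \left(315023 + \sqrt{6 \cdot 4 - -12} \left(111 + \left(6 \cdot 4 - -12\right)\right)\right) - 276966 = \left(315023 + \sqrt{24 + 12} \left(111 + \left(24 + 12\right)\right)\right) - 276966 = \left(315023 + \sqrt{36} \left(111 + 36\right)\right) - 276966 = \left(315023 + 6 \cdot 147\right) - 276966 = \left(315023 + 882\right) - 276966 = 315905 - 276966 = 38939$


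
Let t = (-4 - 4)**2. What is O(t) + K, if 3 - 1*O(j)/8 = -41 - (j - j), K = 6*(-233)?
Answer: -1046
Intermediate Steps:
K = -1398
t = 64 (t = (-8)**2 = 64)
O(j) = 352 (O(j) = 24 - 8*(-41 - (j - j)) = 24 - 8*(-41 - 1*0) = 24 - 8*(-41 + 0) = 24 - 8*(-41) = 24 + 328 = 352)
O(t) + K = 352 - 1398 = -1046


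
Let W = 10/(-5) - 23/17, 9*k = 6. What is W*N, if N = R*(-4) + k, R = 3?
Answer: 38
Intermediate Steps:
k = ⅔ (k = (⅑)*6 = ⅔ ≈ 0.66667)
N = -34/3 (N = 3*(-4) + ⅔ = -12 + ⅔ = -34/3 ≈ -11.333)
W = -57/17 (W = 10*(-⅕) - 23*1/17 = -2 - 23/17 = -57/17 ≈ -3.3529)
W*N = -57/17*(-34/3) = 38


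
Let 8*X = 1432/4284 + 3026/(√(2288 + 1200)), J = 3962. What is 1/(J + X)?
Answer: 253626396799104/1004875755715471343 - 27767568528*√218/1004875755715471343 ≈ 0.00025199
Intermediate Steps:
X = 179/4284 + 1513*√218/3488 (X = (1432/4284 + 3026/(√(2288 + 1200)))/8 = (1432*(1/4284) + 3026/(√3488))/8 = (358/1071 + 3026/((4*√218)))/8 = (358/1071 + 3026*(√218/872))/8 = (358/1071 + 1513*√218/436)/8 = 179/4284 + 1513*√218/3488 ≈ 6.4464)
1/(J + X) = 1/(3962 + (179/4284 + 1513*√218/3488)) = 1/(16973387/4284 + 1513*√218/3488)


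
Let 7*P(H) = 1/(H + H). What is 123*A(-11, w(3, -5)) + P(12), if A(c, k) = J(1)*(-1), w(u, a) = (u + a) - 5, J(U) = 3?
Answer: -61991/168 ≈ -368.99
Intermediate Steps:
w(u, a) = -5 + a + u (w(u, a) = (a + u) - 5 = -5 + a + u)
P(H) = 1/(14*H) (P(H) = 1/(7*(H + H)) = 1/(7*((2*H))) = (1/(2*H))/7 = 1/(14*H))
A(c, k) = -3 (A(c, k) = 3*(-1) = -3)
123*A(-11, w(3, -5)) + P(12) = 123*(-3) + (1/14)/12 = -369 + (1/14)*(1/12) = -369 + 1/168 = -61991/168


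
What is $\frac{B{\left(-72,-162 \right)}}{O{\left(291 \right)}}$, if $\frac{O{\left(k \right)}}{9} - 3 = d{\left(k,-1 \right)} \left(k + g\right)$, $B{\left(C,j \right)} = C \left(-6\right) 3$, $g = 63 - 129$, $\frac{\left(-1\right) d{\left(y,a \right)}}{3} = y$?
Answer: $- \frac{24}{32737} \approx -0.00073312$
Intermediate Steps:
$d{\left(y,a \right)} = - 3 y$
$g = -66$ ($g = 63 - 129 = -66$)
$B{\left(C,j \right)} = - 18 C$ ($B{\left(C,j \right)} = - 6 C 3 = - 18 C$)
$O{\left(k \right)} = 27 - 27 k \left(-66 + k\right)$ ($O{\left(k \right)} = 27 + 9 - 3 k \left(k - 66\right) = 27 + 9 - 3 k \left(-66 + k\right) = 27 + 9 \left(- 3 k \left(-66 + k\right)\right) = 27 - 27 k \left(-66 + k\right)$)
$\frac{B{\left(-72,-162 \right)}}{O{\left(291 \right)}} = \frac{\left(-18\right) \left(-72\right)}{27 - 27 \cdot 291^{2} + 1782 \cdot 291} = \frac{1296}{27 - 2286387 + 518562} = \frac{1296}{-1767798} = 1296 \left(- \frac{1}{1767798}\right) = - \frac{24}{32737}$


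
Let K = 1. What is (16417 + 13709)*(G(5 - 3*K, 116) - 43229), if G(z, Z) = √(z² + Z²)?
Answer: -1302316854 + 60252*√3365 ≈ -1.2988e+9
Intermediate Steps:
G(z, Z) = √(Z² + z²)
(16417 + 13709)*(G(5 - 3*K, 116) - 43229) = (16417 + 13709)*(√(116² + (5 - 3*1)²) - 43229) = 30126*(√(13456 + (5 - 3)²) - 43229) = 30126*(√(13456 + 2²) - 43229) = 30126*(√(13456 + 4) - 43229) = 30126*(√13460 - 43229) = 30126*(2*√3365 - 43229) = 30126*(-43229 + 2*√3365) = -1302316854 + 60252*√3365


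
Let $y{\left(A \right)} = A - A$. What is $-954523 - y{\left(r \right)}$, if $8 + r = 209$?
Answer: $-954523$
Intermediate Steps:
$r = 201$ ($r = -8 + 209 = 201$)
$y{\left(A \right)} = 0$
$-954523 - y{\left(r \right)} = -954523 - 0 = -954523 + 0 = -954523$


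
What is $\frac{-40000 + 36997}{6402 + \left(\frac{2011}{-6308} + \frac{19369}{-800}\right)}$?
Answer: $- \frac{3788584800}{8045816087} \approx -0.47088$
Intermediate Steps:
$\frac{-40000 + 36997}{6402 + \left(\frac{2011}{-6308} + \frac{19369}{-800}\right)} = - \frac{3003}{6402 + \left(2011 \left(- \frac{1}{6308}\right) + 19369 \left(- \frac{1}{800}\right)\right)} = - \frac{3003}{6402 - \frac{30947113}{1261600}} = - \frac{3003}{\frac{8045816087}{1261600}} = \left(-3003\right) \frac{1261600}{8045816087} = - \frac{3788584800}{8045816087}$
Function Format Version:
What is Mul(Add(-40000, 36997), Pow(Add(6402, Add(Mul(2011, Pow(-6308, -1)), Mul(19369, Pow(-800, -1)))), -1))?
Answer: Rational(-3788584800, 8045816087) ≈ -0.47088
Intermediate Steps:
Mul(Add(-40000, 36997), Pow(Add(6402, Add(Mul(2011, Pow(-6308, -1)), Mul(19369, Pow(-800, -1)))), -1)) = Mul(-3003, Pow(Add(6402, Add(Mul(2011, Rational(-1, 6308)), Mul(19369, Rational(-1, 800)))), -1)) = Mul(-3003, Pow(Add(6402, Add(Rational(-2011, 6308), Rational(-19369, 800))), -1)) = Mul(-3003, Pow(Add(6402, Rational(-30947113, 1261600)), -1)) = Mul(-3003, Pow(Rational(8045816087, 1261600), -1)) = Mul(-3003, Rational(1261600, 8045816087)) = Rational(-3788584800, 8045816087)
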